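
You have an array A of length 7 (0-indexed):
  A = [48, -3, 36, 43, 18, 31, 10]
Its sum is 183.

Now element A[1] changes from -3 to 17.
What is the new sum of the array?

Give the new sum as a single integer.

Answer: 203

Derivation:
Old value at index 1: -3
New value at index 1: 17
Delta = 17 - -3 = 20
New sum = old_sum + delta = 183 + (20) = 203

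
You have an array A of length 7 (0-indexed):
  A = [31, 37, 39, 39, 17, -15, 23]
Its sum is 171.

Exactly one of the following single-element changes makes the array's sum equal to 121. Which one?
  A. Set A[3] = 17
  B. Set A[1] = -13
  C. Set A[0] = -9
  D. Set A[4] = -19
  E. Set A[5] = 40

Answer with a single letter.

Answer: B

Derivation:
Option A: A[3] 39->17, delta=-22, new_sum=171+(-22)=149
Option B: A[1] 37->-13, delta=-50, new_sum=171+(-50)=121 <-- matches target
Option C: A[0] 31->-9, delta=-40, new_sum=171+(-40)=131
Option D: A[4] 17->-19, delta=-36, new_sum=171+(-36)=135
Option E: A[5] -15->40, delta=55, new_sum=171+(55)=226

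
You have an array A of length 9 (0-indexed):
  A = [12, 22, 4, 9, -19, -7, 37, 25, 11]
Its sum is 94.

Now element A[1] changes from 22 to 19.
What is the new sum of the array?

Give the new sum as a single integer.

Answer: 91

Derivation:
Old value at index 1: 22
New value at index 1: 19
Delta = 19 - 22 = -3
New sum = old_sum + delta = 94 + (-3) = 91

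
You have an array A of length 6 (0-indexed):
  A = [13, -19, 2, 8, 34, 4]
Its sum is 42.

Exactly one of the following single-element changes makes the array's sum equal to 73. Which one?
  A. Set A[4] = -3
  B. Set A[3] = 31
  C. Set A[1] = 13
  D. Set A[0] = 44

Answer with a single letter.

Option A: A[4] 34->-3, delta=-37, new_sum=42+(-37)=5
Option B: A[3] 8->31, delta=23, new_sum=42+(23)=65
Option C: A[1] -19->13, delta=32, new_sum=42+(32)=74
Option D: A[0] 13->44, delta=31, new_sum=42+(31)=73 <-- matches target

Answer: D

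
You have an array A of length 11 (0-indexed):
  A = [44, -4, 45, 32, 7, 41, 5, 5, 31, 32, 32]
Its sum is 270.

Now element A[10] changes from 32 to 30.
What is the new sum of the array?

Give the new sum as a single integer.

Old value at index 10: 32
New value at index 10: 30
Delta = 30 - 32 = -2
New sum = old_sum + delta = 270 + (-2) = 268

Answer: 268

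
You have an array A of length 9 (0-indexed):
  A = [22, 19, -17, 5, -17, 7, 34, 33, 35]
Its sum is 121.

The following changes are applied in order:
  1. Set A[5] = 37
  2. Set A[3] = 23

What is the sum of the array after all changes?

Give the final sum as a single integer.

Answer: 169

Derivation:
Initial sum: 121
Change 1: A[5] 7 -> 37, delta = 30, sum = 151
Change 2: A[3] 5 -> 23, delta = 18, sum = 169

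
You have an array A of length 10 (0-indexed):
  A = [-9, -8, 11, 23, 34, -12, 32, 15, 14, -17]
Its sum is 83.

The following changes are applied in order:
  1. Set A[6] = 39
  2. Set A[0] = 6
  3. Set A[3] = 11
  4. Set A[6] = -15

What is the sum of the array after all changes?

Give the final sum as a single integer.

Initial sum: 83
Change 1: A[6] 32 -> 39, delta = 7, sum = 90
Change 2: A[0] -9 -> 6, delta = 15, sum = 105
Change 3: A[3] 23 -> 11, delta = -12, sum = 93
Change 4: A[6] 39 -> -15, delta = -54, sum = 39

Answer: 39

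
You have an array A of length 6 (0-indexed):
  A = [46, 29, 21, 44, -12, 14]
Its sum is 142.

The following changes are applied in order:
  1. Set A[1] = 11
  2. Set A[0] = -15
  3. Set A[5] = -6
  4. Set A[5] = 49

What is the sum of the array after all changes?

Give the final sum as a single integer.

Initial sum: 142
Change 1: A[1] 29 -> 11, delta = -18, sum = 124
Change 2: A[0] 46 -> -15, delta = -61, sum = 63
Change 3: A[5] 14 -> -6, delta = -20, sum = 43
Change 4: A[5] -6 -> 49, delta = 55, sum = 98

Answer: 98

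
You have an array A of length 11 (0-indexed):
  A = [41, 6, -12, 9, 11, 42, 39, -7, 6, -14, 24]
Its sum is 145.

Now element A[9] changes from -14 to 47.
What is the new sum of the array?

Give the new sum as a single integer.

Answer: 206

Derivation:
Old value at index 9: -14
New value at index 9: 47
Delta = 47 - -14 = 61
New sum = old_sum + delta = 145 + (61) = 206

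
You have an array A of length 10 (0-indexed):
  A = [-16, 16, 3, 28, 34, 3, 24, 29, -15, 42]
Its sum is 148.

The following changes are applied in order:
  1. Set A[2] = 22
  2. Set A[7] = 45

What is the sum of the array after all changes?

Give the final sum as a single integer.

Answer: 183

Derivation:
Initial sum: 148
Change 1: A[2] 3 -> 22, delta = 19, sum = 167
Change 2: A[7] 29 -> 45, delta = 16, sum = 183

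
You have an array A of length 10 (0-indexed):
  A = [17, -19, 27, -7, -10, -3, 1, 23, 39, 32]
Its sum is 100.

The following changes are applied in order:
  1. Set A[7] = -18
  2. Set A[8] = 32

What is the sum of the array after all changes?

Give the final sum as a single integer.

Answer: 52

Derivation:
Initial sum: 100
Change 1: A[7] 23 -> -18, delta = -41, sum = 59
Change 2: A[8] 39 -> 32, delta = -7, sum = 52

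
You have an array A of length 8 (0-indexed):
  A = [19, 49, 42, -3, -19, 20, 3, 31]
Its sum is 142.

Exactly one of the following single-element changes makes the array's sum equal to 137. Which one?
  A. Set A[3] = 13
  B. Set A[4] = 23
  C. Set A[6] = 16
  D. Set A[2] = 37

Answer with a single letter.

Answer: D

Derivation:
Option A: A[3] -3->13, delta=16, new_sum=142+(16)=158
Option B: A[4] -19->23, delta=42, new_sum=142+(42)=184
Option C: A[6] 3->16, delta=13, new_sum=142+(13)=155
Option D: A[2] 42->37, delta=-5, new_sum=142+(-5)=137 <-- matches target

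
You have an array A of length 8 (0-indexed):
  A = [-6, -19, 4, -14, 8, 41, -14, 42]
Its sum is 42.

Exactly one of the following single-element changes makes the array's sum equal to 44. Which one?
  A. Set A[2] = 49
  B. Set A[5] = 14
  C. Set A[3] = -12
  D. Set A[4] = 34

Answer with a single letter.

Option A: A[2] 4->49, delta=45, new_sum=42+(45)=87
Option B: A[5] 41->14, delta=-27, new_sum=42+(-27)=15
Option C: A[3] -14->-12, delta=2, new_sum=42+(2)=44 <-- matches target
Option D: A[4] 8->34, delta=26, new_sum=42+(26)=68

Answer: C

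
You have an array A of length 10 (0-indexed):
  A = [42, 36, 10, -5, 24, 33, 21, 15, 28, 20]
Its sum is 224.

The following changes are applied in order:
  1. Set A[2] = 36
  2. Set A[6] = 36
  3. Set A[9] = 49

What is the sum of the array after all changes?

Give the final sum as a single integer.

Initial sum: 224
Change 1: A[2] 10 -> 36, delta = 26, sum = 250
Change 2: A[6] 21 -> 36, delta = 15, sum = 265
Change 3: A[9] 20 -> 49, delta = 29, sum = 294

Answer: 294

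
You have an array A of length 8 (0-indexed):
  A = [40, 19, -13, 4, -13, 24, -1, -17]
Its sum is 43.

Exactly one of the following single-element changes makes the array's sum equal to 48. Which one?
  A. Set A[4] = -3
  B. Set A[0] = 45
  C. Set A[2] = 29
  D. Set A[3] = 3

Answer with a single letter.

Answer: B

Derivation:
Option A: A[4] -13->-3, delta=10, new_sum=43+(10)=53
Option B: A[0] 40->45, delta=5, new_sum=43+(5)=48 <-- matches target
Option C: A[2] -13->29, delta=42, new_sum=43+(42)=85
Option D: A[3] 4->3, delta=-1, new_sum=43+(-1)=42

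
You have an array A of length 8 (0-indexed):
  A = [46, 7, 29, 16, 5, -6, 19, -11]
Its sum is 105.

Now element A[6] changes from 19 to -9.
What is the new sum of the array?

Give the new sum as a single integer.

Old value at index 6: 19
New value at index 6: -9
Delta = -9 - 19 = -28
New sum = old_sum + delta = 105 + (-28) = 77

Answer: 77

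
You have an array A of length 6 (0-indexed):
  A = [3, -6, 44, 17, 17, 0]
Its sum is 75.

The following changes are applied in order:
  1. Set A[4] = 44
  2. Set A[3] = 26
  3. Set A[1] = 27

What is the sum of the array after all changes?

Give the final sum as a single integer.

Initial sum: 75
Change 1: A[4] 17 -> 44, delta = 27, sum = 102
Change 2: A[3] 17 -> 26, delta = 9, sum = 111
Change 3: A[1] -6 -> 27, delta = 33, sum = 144

Answer: 144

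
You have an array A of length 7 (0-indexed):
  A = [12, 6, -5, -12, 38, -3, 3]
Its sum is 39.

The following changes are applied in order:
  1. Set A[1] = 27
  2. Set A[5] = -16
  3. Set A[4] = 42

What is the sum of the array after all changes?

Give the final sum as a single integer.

Answer: 51

Derivation:
Initial sum: 39
Change 1: A[1] 6 -> 27, delta = 21, sum = 60
Change 2: A[5] -3 -> -16, delta = -13, sum = 47
Change 3: A[4] 38 -> 42, delta = 4, sum = 51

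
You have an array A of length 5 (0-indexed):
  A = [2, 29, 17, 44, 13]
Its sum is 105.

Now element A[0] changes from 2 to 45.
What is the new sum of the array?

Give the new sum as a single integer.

Answer: 148

Derivation:
Old value at index 0: 2
New value at index 0: 45
Delta = 45 - 2 = 43
New sum = old_sum + delta = 105 + (43) = 148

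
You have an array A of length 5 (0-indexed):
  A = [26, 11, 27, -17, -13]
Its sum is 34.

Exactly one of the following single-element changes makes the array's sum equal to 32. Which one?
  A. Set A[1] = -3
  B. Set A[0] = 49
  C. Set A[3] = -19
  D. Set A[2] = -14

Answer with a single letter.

Option A: A[1] 11->-3, delta=-14, new_sum=34+(-14)=20
Option B: A[0] 26->49, delta=23, new_sum=34+(23)=57
Option C: A[3] -17->-19, delta=-2, new_sum=34+(-2)=32 <-- matches target
Option D: A[2] 27->-14, delta=-41, new_sum=34+(-41)=-7

Answer: C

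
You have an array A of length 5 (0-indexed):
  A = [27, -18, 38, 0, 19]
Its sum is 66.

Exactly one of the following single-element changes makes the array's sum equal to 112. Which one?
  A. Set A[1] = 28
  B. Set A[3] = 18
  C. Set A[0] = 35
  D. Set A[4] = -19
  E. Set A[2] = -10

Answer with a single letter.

Option A: A[1] -18->28, delta=46, new_sum=66+(46)=112 <-- matches target
Option B: A[3] 0->18, delta=18, new_sum=66+(18)=84
Option C: A[0] 27->35, delta=8, new_sum=66+(8)=74
Option D: A[4] 19->-19, delta=-38, new_sum=66+(-38)=28
Option E: A[2] 38->-10, delta=-48, new_sum=66+(-48)=18

Answer: A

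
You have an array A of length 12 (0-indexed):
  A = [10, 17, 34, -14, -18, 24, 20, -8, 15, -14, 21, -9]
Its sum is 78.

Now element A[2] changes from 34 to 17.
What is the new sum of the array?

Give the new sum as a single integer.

Old value at index 2: 34
New value at index 2: 17
Delta = 17 - 34 = -17
New sum = old_sum + delta = 78 + (-17) = 61

Answer: 61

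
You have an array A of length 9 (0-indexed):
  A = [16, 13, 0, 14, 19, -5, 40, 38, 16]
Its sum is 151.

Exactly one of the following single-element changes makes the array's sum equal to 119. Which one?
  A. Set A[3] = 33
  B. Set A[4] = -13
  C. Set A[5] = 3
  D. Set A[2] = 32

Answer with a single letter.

Option A: A[3] 14->33, delta=19, new_sum=151+(19)=170
Option B: A[4] 19->-13, delta=-32, new_sum=151+(-32)=119 <-- matches target
Option C: A[5] -5->3, delta=8, new_sum=151+(8)=159
Option D: A[2] 0->32, delta=32, new_sum=151+(32)=183

Answer: B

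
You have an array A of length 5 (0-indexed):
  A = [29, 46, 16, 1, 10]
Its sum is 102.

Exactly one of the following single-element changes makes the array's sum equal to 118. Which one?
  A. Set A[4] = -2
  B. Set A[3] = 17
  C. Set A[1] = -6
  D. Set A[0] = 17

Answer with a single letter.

Answer: B

Derivation:
Option A: A[4] 10->-2, delta=-12, new_sum=102+(-12)=90
Option B: A[3] 1->17, delta=16, new_sum=102+(16)=118 <-- matches target
Option C: A[1] 46->-6, delta=-52, new_sum=102+(-52)=50
Option D: A[0] 29->17, delta=-12, new_sum=102+(-12)=90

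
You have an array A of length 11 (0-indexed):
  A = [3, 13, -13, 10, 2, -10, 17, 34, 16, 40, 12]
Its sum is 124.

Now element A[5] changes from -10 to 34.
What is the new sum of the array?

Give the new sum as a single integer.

Old value at index 5: -10
New value at index 5: 34
Delta = 34 - -10 = 44
New sum = old_sum + delta = 124 + (44) = 168

Answer: 168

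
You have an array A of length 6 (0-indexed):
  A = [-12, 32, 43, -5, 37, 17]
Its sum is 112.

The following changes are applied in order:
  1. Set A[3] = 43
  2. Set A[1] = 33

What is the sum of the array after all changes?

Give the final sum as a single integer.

Answer: 161

Derivation:
Initial sum: 112
Change 1: A[3] -5 -> 43, delta = 48, sum = 160
Change 2: A[1] 32 -> 33, delta = 1, sum = 161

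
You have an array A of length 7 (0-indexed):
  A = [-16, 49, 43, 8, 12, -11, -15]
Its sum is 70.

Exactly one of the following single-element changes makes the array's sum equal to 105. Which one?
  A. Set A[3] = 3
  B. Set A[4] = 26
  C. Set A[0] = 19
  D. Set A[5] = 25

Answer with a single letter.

Answer: C

Derivation:
Option A: A[3] 8->3, delta=-5, new_sum=70+(-5)=65
Option B: A[4] 12->26, delta=14, new_sum=70+(14)=84
Option C: A[0] -16->19, delta=35, new_sum=70+(35)=105 <-- matches target
Option D: A[5] -11->25, delta=36, new_sum=70+(36)=106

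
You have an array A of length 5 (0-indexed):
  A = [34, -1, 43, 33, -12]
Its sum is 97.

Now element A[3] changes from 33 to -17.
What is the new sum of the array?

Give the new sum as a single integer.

Answer: 47

Derivation:
Old value at index 3: 33
New value at index 3: -17
Delta = -17 - 33 = -50
New sum = old_sum + delta = 97 + (-50) = 47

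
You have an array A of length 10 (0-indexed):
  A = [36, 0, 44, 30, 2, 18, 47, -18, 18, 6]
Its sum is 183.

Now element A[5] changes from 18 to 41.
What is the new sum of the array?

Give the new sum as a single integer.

Old value at index 5: 18
New value at index 5: 41
Delta = 41 - 18 = 23
New sum = old_sum + delta = 183 + (23) = 206

Answer: 206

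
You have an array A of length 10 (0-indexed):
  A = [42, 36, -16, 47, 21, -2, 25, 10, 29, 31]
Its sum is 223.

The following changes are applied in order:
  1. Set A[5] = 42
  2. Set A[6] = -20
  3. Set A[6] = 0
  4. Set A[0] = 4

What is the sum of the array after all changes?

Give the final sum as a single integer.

Initial sum: 223
Change 1: A[5] -2 -> 42, delta = 44, sum = 267
Change 2: A[6] 25 -> -20, delta = -45, sum = 222
Change 3: A[6] -20 -> 0, delta = 20, sum = 242
Change 4: A[0] 42 -> 4, delta = -38, sum = 204

Answer: 204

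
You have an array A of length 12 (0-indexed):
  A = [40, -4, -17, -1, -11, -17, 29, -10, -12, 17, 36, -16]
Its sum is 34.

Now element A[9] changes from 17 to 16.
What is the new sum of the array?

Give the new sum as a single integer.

Old value at index 9: 17
New value at index 9: 16
Delta = 16 - 17 = -1
New sum = old_sum + delta = 34 + (-1) = 33

Answer: 33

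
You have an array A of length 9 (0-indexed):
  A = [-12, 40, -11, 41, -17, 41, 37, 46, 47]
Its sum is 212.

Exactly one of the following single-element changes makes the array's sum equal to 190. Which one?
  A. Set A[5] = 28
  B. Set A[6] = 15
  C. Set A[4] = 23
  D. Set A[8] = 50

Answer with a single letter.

Answer: B

Derivation:
Option A: A[5] 41->28, delta=-13, new_sum=212+(-13)=199
Option B: A[6] 37->15, delta=-22, new_sum=212+(-22)=190 <-- matches target
Option C: A[4] -17->23, delta=40, new_sum=212+(40)=252
Option D: A[8] 47->50, delta=3, new_sum=212+(3)=215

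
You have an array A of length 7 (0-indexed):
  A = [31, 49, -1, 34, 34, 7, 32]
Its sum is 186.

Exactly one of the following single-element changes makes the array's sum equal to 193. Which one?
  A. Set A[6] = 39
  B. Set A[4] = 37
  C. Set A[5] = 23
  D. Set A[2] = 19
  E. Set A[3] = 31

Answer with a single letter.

Option A: A[6] 32->39, delta=7, new_sum=186+(7)=193 <-- matches target
Option B: A[4] 34->37, delta=3, new_sum=186+(3)=189
Option C: A[5] 7->23, delta=16, new_sum=186+(16)=202
Option D: A[2] -1->19, delta=20, new_sum=186+(20)=206
Option E: A[3] 34->31, delta=-3, new_sum=186+(-3)=183

Answer: A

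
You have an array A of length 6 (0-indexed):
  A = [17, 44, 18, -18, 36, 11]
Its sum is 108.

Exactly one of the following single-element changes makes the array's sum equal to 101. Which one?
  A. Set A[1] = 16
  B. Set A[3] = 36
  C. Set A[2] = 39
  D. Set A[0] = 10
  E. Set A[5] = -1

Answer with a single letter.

Option A: A[1] 44->16, delta=-28, new_sum=108+(-28)=80
Option B: A[3] -18->36, delta=54, new_sum=108+(54)=162
Option C: A[2] 18->39, delta=21, new_sum=108+(21)=129
Option D: A[0] 17->10, delta=-7, new_sum=108+(-7)=101 <-- matches target
Option E: A[5] 11->-1, delta=-12, new_sum=108+(-12)=96

Answer: D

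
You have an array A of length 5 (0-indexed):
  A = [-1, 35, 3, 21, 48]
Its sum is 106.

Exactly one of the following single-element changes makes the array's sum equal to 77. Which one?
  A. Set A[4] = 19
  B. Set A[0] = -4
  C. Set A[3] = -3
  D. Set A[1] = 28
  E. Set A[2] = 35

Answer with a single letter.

Answer: A

Derivation:
Option A: A[4] 48->19, delta=-29, new_sum=106+(-29)=77 <-- matches target
Option B: A[0] -1->-4, delta=-3, new_sum=106+(-3)=103
Option C: A[3] 21->-3, delta=-24, new_sum=106+(-24)=82
Option D: A[1] 35->28, delta=-7, new_sum=106+(-7)=99
Option E: A[2] 3->35, delta=32, new_sum=106+(32)=138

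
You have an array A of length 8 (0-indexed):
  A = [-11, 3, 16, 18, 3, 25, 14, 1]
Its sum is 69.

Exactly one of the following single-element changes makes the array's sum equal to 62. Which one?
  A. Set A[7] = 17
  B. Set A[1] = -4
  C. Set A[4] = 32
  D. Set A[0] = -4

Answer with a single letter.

Option A: A[7] 1->17, delta=16, new_sum=69+(16)=85
Option B: A[1] 3->-4, delta=-7, new_sum=69+(-7)=62 <-- matches target
Option C: A[4] 3->32, delta=29, new_sum=69+(29)=98
Option D: A[0] -11->-4, delta=7, new_sum=69+(7)=76

Answer: B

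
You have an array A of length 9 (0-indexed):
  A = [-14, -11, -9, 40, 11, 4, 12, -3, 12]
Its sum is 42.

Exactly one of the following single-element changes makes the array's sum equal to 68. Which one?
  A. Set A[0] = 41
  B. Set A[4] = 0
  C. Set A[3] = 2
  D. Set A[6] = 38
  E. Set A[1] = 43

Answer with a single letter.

Answer: D

Derivation:
Option A: A[0] -14->41, delta=55, new_sum=42+(55)=97
Option B: A[4] 11->0, delta=-11, new_sum=42+(-11)=31
Option C: A[3] 40->2, delta=-38, new_sum=42+(-38)=4
Option D: A[6] 12->38, delta=26, new_sum=42+(26)=68 <-- matches target
Option E: A[1] -11->43, delta=54, new_sum=42+(54)=96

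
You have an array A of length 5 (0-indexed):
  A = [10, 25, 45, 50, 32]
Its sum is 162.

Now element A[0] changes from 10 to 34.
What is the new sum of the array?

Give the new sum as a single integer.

Answer: 186

Derivation:
Old value at index 0: 10
New value at index 0: 34
Delta = 34 - 10 = 24
New sum = old_sum + delta = 162 + (24) = 186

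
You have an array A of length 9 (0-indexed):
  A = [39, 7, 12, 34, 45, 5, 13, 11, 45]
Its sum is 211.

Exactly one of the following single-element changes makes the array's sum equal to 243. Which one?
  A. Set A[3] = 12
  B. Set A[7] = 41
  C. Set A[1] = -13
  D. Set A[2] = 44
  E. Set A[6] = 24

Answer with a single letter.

Answer: D

Derivation:
Option A: A[3] 34->12, delta=-22, new_sum=211+(-22)=189
Option B: A[7] 11->41, delta=30, new_sum=211+(30)=241
Option C: A[1] 7->-13, delta=-20, new_sum=211+(-20)=191
Option D: A[2] 12->44, delta=32, new_sum=211+(32)=243 <-- matches target
Option E: A[6] 13->24, delta=11, new_sum=211+(11)=222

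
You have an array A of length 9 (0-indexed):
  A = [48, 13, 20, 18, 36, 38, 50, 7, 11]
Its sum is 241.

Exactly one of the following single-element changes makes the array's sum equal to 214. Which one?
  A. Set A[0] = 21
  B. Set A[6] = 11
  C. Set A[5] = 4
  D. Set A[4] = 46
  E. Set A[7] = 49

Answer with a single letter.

Option A: A[0] 48->21, delta=-27, new_sum=241+(-27)=214 <-- matches target
Option B: A[6] 50->11, delta=-39, new_sum=241+(-39)=202
Option C: A[5] 38->4, delta=-34, new_sum=241+(-34)=207
Option D: A[4] 36->46, delta=10, new_sum=241+(10)=251
Option E: A[7] 7->49, delta=42, new_sum=241+(42)=283

Answer: A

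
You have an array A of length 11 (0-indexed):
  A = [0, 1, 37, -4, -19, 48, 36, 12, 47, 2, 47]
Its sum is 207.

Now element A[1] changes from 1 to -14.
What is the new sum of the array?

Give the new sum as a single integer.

Old value at index 1: 1
New value at index 1: -14
Delta = -14 - 1 = -15
New sum = old_sum + delta = 207 + (-15) = 192

Answer: 192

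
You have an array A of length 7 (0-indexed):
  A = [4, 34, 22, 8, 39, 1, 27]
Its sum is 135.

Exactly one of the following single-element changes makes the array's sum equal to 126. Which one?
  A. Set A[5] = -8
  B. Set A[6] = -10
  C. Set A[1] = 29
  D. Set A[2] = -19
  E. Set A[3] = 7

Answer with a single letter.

Option A: A[5] 1->-8, delta=-9, new_sum=135+(-9)=126 <-- matches target
Option B: A[6] 27->-10, delta=-37, new_sum=135+(-37)=98
Option C: A[1] 34->29, delta=-5, new_sum=135+(-5)=130
Option D: A[2] 22->-19, delta=-41, new_sum=135+(-41)=94
Option E: A[3] 8->7, delta=-1, new_sum=135+(-1)=134

Answer: A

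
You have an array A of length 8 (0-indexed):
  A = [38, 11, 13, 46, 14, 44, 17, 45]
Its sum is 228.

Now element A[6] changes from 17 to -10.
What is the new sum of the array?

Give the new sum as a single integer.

Old value at index 6: 17
New value at index 6: -10
Delta = -10 - 17 = -27
New sum = old_sum + delta = 228 + (-27) = 201

Answer: 201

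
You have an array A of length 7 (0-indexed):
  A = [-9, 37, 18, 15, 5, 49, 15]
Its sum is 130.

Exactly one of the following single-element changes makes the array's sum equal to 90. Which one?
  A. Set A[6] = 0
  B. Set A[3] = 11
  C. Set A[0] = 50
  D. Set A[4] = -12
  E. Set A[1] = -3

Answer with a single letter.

Answer: E

Derivation:
Option A: A[6] 15->0, delta=-15, new_sum=130+(-15)=115
Option B: A[3] 15->11, delta=-4, new_sum=130+(-4)=126
Option C: A[0] -9->50, delta=59, new_sum=130+(59)=189
Option D: A[4] 5->-12, delta=-17, new_sum=130+(-17)=113
Option E: A[1] 37->-3, delta=-40, new_sum=130+(-40)=90 <-- matches target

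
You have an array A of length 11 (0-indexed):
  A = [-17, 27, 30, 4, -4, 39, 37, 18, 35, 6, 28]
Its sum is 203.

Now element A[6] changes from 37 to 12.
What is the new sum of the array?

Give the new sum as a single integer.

Old value at index 6: 37
New value at index 6: 12
Delta = 12 - 37 = -25
New sum = old_sum + delta = 203 + (-25) = 178

Answer: 178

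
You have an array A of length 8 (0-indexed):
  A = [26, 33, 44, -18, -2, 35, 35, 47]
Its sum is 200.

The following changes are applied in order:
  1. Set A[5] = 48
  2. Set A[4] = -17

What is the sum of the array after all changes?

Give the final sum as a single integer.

Initial sum: 200
Change 1: A[5] 35 -> 48, delta = 13, sum = 213
Change 2: A[4] -2 -> -17, delta = -15, sum = 198

Answer: 198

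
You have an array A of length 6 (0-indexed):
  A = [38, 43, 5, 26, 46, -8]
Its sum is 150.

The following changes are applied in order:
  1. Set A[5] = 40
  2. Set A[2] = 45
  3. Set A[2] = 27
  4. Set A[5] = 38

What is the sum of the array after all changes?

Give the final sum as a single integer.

Answer: 218

Derivation:
Initial sum: 150
Change 1: A[5] -8 -> 40, delta = 48, sum = 198
Change 2: A[2] 5 -> 45, delta = 40, sum = 238
Change 3: A[2] 45 -> 27, delta = -18, sum = 220
Change 4: A[5] 40 -> 38, delta = -2, sum = 218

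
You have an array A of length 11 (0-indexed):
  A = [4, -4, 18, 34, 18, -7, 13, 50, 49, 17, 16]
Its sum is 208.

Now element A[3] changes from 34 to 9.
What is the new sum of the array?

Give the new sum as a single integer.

Answer: 183

Derivation:
Old value at index 3: 34
New value at index 3: 9
Delta = 9 - 34 = -25
New sum = old_sum + delta = 208 + (-25) = 183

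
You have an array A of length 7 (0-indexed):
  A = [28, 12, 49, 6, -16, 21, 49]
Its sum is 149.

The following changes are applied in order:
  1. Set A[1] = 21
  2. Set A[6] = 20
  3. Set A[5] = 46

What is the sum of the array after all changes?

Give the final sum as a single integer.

Initial sum: 149
Change 1: A[1] 12 -> 21, delta = 9, sum = 158
Change 2: A[6] 49 -> 20, delta = -29, sum = 129
Change 3: A[5] 21 -> 46, delta = 25, sum = 154

Answer: 154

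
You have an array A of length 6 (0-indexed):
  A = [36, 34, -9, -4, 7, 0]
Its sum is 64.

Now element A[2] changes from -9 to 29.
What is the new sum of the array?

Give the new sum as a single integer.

Answer: 102

Derivation:
Old value at index 2: -9
New value at index 2: 29
Delta = 29 - -9 = 38
New sum = old_sum + delta = 64 + (38) = 102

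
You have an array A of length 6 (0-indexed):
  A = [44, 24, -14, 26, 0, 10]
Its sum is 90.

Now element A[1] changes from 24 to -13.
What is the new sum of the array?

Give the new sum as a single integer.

Answer: 53

Derivation:
Old value at index 1: 24
New value at index 1: -13
Delta = -13 - 24 = -37
New sum = old_sum + delta = 90 + (-37) = 53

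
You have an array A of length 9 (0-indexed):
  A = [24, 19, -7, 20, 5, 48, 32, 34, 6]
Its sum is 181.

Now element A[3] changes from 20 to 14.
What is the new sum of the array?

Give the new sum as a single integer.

Answer: 175

Derivation:
Old value at index 3: 20
New value at index 3: 14
Delta = 14 - 20 = -6
New sum = old_sum + delta = 181 + (-6) = 175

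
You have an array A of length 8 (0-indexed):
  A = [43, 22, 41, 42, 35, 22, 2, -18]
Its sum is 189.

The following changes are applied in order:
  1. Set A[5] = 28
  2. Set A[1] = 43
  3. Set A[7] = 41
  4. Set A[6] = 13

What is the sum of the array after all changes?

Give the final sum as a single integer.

Initial sum: 189
Change 1: A[5] 22 -> 28, delta = 6, sum = 195
Change 2: A[1] 22 -> 43, delta = 21, sum = 216
Change 3: A[7] -18 -> 41, delta = 59, sum = 275
Change 4: A[6] 2 -> 13, delta = 11, sum = 286

Answer: 286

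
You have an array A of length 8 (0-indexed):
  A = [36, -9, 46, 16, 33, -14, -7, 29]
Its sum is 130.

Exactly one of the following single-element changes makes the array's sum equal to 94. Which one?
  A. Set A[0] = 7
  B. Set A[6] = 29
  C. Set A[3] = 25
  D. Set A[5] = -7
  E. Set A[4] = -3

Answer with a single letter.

Option A: A[0] 36->7, delta=-29, new_sum=130+(-29)=101
Option B: A[6] -7->29, delta=36, new_sum=130+(36)=166
Option C: A[3] 16->25, delta=9, new_sum=130+(9)=139
Option D: A[5] -14->-7, delta=7, new_sum=130+(7)=137
Option E: A[4] 33->-3, delta=-36, new_sum=130+(-36)=94 <-- matches target

Answer: E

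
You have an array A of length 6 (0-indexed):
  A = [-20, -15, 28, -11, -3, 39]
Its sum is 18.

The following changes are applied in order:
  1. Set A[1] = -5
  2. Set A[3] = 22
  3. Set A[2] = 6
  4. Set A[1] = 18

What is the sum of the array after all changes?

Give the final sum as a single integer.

Initial sum: 18
Change 1: A[1] -15 -> -5, delta = 10, sum = 28
Change 2: A[3] -11 -> 22, delta = 33, sum = 61
Change 3: A[2] 28 -> 6, delta = -22, sum = 39
Change 4: A[1] -5 -> 18, delta = 23, sum = 62

Answer: 62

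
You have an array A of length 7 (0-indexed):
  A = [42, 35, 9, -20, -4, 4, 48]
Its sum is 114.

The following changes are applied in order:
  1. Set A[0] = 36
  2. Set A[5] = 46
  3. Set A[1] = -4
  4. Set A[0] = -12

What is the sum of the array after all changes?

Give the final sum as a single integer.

Answer: 63

Derivation:
Initial sum: 114
Change 1: A[0] 42 -> 36, delta = -6, sum = 108
Change 2: A[5] 4 -> 46, delta = 42, sum = 150
Change 3: A[1] 35 -> -4, delta = -39, sum = 111
Change 4: A[0] 36 -> -12, delta = -48, sum = 63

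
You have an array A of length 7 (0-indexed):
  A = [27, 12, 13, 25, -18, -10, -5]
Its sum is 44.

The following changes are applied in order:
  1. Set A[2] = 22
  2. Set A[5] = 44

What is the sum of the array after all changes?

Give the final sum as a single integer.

Answer: 107

Derivation:
Initial sum: 44
Change 1: A[2] 13 -> 22, delta = 9, sum = 53
Change 2: A[5] -10 -> 44, delta = 54, sum = 107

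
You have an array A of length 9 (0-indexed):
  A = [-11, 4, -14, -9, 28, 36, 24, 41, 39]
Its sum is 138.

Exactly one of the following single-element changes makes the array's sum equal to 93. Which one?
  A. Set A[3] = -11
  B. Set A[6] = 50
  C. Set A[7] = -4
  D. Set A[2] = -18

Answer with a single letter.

Option A: A[3] -9->-11, delta=-2, new_sum=138+(-2)=136
Option B: A[6] 24->50, delta=26, new_sum=138+(26)=164
Option C: A[7] 41->-4, delta=-45, new_sum=138+(-45)=93 <-- matches target
Option D: A[2] -14->-18, delta=-4, new_sum=138+(-4)=134

Answer: C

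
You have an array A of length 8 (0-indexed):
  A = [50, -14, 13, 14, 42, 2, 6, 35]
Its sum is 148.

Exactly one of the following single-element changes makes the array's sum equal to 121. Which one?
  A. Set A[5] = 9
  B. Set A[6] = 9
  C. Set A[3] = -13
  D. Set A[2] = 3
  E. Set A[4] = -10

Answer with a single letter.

Answer: C

Derivation:
Option A: A[5] 2->9, delta=7, new_sum=148+(7)=155
Option B: A[6] 6->9, delta=3, new_sum=148+(3)=151
Option C: A[3] 14->-13, delta=-27, new_sum=148+(-27)=121 <-- matches target
Option D: A[2] 13->3, delta=-10, new_sum=148+(-10)=138
Option E: A[4] 42->-10, delta=-52, new_sum=148+(-52)=96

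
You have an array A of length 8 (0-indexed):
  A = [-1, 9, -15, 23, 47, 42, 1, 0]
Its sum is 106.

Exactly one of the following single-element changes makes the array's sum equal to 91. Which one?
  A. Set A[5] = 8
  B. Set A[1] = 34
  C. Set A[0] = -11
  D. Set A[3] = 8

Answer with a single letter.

Answer: D

Derivation:
Option A: A[5] 42->8, delta=-34, new_sum=106+(-34)=72
Option B: A[1] 9->34, delta=25, new_sum=106+(25)=131
Option C: A[0] -1->-11, delta=-10, new_sum=106+(-10)=96
Option D: A[3] 23->8, delta=-15, new_sum=106+(-15)=91 <-- matches target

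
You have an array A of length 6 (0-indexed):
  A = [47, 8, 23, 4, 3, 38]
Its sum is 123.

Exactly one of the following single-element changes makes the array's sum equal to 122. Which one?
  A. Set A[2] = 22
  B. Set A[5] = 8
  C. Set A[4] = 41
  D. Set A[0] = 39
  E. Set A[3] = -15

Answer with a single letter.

Option A: A[2] 23->22, delta=-1, new_sum=123+(-1)=122 <-- matches target
Option B: A[5] 38->8, delta=-30, new_sum=123+(-30)=93
Option C: A[4] 3->41, delta=38, new_sum=123+(38)=161
Option D: A[0] 47->39, delta=-8, new_sum=123+(-8)=115
Option E: A[3] 4->-15, delta=-19, new_sum=123+(-19)=104

Answer: A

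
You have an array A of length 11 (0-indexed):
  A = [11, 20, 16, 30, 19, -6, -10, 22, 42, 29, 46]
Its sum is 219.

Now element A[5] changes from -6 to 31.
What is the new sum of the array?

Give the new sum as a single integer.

Answer: 256

Derivation:
Old value at index 5: -6
New value at index 5: 31
Delta = 31 - -6 = 37
New sum = old_sum + delta = 219 + (37) = 256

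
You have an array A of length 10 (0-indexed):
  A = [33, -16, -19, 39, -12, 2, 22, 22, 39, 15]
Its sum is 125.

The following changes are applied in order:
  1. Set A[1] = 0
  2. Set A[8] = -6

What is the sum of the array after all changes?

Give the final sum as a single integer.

Initial sum: 125
Change 1: A[1] -16 -> 0, delta = 16, sum = 141
Change 2: A[8] 39 -> -6, delta = -45, sum = 96

Answer: 96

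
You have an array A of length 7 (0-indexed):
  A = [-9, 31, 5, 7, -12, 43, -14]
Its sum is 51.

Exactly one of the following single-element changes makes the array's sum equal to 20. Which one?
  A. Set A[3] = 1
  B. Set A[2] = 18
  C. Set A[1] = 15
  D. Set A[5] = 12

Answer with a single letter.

Option A: A[3] 7->1, delta=-6, new_sum=51+(-6)=45
Option B: A[2] 5->18, delta=13, new_sum=51+(13)=64
Option C: A[1] 31->15, delta=-16, new_sum=51+(-16)=35
Option D: A[5] 43->12, delta=-31, new_sum=51+(-31)=20 <-- matches target

Answer: D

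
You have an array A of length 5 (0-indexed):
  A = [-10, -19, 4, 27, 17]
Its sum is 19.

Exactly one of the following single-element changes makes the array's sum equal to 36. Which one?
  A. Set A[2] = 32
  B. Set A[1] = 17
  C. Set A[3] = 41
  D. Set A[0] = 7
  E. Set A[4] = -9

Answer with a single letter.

Option A: A[2] 4->32, delta=28, new_sum=19+(28)=47
Option B: A[1] -19->17, delta=36, new_sum=19+(36)=55
Option C: A[3] 27->41, delta=14, new_sum=19+(14)=33
Option D: A[0] -10->7, delta=17, new_sum=19+(17)=36 <-- matches target
Option E: A[4] 17->-9, delta=-26, new_sum=19+(-26)=-7

Answer: D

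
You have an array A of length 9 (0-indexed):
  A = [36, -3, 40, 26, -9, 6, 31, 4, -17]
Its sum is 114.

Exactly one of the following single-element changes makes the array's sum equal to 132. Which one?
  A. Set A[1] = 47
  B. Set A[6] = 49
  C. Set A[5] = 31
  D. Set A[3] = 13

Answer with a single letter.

Option A: A[1] -3->47, delta=50, new_sum=114+(50)=164
Option B: A[6] 31->49, delta=18, new_sum=114+(18)=132 <-- matches target
Option C: A[5] 6->31, delta=25, new_sum=114+(25)=139
Option D: A[3] 26->13, delta=-13, new_sum=114+(-13)=101

Answer: B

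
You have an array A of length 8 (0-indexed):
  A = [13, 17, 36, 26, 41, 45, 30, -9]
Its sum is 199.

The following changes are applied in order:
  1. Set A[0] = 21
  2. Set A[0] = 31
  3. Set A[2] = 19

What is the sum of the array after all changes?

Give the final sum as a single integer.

Answer: 200

Derivation:
Initial sum: 199
Change 1: A[0] 13 -> 21, delta = 8, sum = 207
Change 2: A[0] 21 -> 31, delta = 10, sum = 217
Change 3: A[2] 36 -> 19, delta = -17, sum = 200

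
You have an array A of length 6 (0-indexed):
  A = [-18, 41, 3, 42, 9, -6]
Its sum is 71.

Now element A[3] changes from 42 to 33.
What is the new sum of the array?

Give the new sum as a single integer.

Old value at index 3: 42
New value at index 3: 33
Delta = 33 - 42 = -9
New sum = old_sum + delta = 71 + (-9) = 62

Answer: 62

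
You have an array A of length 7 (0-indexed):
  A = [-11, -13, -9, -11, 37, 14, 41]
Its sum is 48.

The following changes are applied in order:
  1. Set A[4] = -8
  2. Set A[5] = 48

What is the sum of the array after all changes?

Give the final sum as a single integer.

Answer: 37

Derivation:
Initial sum: 48
Change 1: A[4] 37 -> -8, delta = -45, sum = 3
Change 2: A[5] 14 -> 48, delta = 34, sum = 37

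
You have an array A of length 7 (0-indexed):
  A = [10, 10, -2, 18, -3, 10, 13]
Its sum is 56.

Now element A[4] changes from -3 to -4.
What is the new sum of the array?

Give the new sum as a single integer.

Old value at index 4: -3
New value at index 4: -4
Delta = -4 - -3 = -1
New sum = old_sum + delta = 56 + (-1) = 55

Answer: 55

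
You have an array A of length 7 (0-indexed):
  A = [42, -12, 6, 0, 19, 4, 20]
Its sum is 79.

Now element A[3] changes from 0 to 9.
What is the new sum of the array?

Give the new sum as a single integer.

Answer: 88

Derivation:
Old value at index 3: 0
New value at index 3: 9
Delta = 9 - 0 = 9
New sum = old_sum + delta = 79 + (9) = 88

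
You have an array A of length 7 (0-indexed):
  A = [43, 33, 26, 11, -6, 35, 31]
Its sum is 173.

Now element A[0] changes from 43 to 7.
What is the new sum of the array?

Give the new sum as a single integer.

Old value at index 0: 43
New value at index 0: 7
Delta = 7 - 43 = -36
New sum = old_sum + delta = 173 + (-36) = 137

Answer: 137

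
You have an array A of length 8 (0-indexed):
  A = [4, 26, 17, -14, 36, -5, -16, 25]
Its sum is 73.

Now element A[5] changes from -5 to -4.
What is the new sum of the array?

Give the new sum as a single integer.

Answer: 74

Derivation:
Old value at index 5: -5
New value at index 5: -4
Delta = -4 - -5 = 1
New sum = old_sum + delta = 73 + (1) = 74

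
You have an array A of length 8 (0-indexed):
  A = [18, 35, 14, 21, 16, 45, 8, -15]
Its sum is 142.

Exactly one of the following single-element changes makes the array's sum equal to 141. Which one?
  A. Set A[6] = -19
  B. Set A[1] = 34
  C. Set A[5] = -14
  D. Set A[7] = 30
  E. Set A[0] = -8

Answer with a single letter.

Option A: A[6] 8->-19, delta=-27, new_sum=142+(-27)=115
Option B: A[1] 35->34, delta=-1, new_sum=142+(-1)=141 <-- matches target
Option C: A[5] 45->-14, delta=-59, new_sum=142+(-59)=83
Option D: A[7] -15->30, delta=45, new_sum=142+(45)=187
Option E: A[0] 18->-8, delta=-26, new_sum=142+(-26)=116

Answer: B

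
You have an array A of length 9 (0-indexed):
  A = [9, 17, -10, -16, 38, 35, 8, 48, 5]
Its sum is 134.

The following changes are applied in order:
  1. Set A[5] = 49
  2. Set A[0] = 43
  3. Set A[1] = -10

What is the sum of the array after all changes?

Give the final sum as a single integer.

Answer: 155

Derivation:
Initial sum: 134
Change 1: A[5] 35 -> 49, delta = 14, sum = 148
Change 2: A[0] 9 -> 43, delta = 34, sum = 182
Change 3: A[1] 17 -> -10, delta = -27, sum = 155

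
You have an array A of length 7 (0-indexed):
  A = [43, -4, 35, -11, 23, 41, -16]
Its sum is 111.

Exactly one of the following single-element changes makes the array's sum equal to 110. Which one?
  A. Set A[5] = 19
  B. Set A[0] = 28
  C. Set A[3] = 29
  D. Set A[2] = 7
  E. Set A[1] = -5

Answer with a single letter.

Option A: A[5] 41->19, delta=-22, new_sum=111+(-22)=89
Option B: A[0] 43->28, delta=-15, new_sum=111+(-15)=96
Option C: A[3] -11->29, delta=40, new_sum=111+(40)=151
Option D: A[2] 35->7, delta=-28, new_sum=111+(-28)=83
Option E: A[1] -4->-5, delta=-1, new_sum=111+(-1)=110 <-- matches target

Answer: E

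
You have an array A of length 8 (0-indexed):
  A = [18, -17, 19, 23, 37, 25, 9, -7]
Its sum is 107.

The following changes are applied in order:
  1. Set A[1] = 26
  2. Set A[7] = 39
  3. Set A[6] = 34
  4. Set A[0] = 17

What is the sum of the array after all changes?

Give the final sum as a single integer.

Answer: 220

Derivation:
Initial sum: 107
Change 1: A[1] -17 -> 26, delta = 43, sum = 150
Change 2: A[7] -7 -> 39, delta = 46, sum = 196
Change 3: A[6] 9 -> 34, delta = 25, sum = 221
Change 4: A[0] 18 -> 17, delta = -1, sum = 220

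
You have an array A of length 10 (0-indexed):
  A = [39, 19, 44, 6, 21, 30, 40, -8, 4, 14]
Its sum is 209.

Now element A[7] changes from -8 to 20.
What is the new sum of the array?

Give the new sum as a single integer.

Answer: 237

Derivation:
Old value at index 7: -8
New value at index 7: 20
Delta = 20 - -8 = 28
New sum = old_sum + delta = 209 + (28) = 237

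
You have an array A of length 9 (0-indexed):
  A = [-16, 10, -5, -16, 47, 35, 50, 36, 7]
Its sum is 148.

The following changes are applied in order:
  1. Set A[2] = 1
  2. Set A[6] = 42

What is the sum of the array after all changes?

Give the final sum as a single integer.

Answer: 146

Derivation:
Initial sum: 148
Change 1: A[2] -5 -> 1, delta = 6, sum = 154
Change 2: A[6] 50 -> 42, delta = -8, sum = 146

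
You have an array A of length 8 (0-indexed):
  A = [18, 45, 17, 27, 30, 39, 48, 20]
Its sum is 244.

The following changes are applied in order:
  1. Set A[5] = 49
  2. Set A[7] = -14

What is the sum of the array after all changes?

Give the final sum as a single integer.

Initial sum: 244
Change 1: A[5] 39 -> 49, delta = 10, sum = 254
Change 2: A[7] 20 -> -14, delta = -34, sum = 220

Answer: 220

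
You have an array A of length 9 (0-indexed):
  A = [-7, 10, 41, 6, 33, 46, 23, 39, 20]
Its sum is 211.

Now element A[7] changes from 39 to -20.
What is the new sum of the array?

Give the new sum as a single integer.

Old value at index 7: 39
New value at index 7: -20
Delta = -20 - 39 = -59
New sum = old_sum + delta = 211 + (-59) = 152

Answer: 152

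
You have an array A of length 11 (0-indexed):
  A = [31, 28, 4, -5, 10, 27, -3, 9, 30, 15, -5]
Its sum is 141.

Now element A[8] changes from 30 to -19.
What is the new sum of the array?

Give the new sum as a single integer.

Old value at index 8: 30
New value at index 8: -19
Delta = -19 - 30 = -49
New sum = old_sum + delta = 141 + (-49) = 92

Answer: 92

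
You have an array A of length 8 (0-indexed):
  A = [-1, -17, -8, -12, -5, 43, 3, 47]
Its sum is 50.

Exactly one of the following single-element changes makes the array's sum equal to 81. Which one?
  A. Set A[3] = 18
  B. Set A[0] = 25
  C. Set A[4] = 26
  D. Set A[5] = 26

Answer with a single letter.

Option A: A[3] -12->18, delta=30, new_sum=50+(30)=80
Option B: A[0] -1->25, delta=26, new_sum=50+(26)=76
Option C: A[4] -5->26, delta=31, new_sum=50+(31)=81 <-- matches target
Option D: A[5] 43->26, delta=-17, new_sum=50+(-17)=33

Answer: C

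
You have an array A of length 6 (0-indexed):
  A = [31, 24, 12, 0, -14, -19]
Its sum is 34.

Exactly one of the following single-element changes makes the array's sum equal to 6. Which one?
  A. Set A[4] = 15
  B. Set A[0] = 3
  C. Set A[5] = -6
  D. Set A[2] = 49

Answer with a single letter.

Option A: A[4] -14->15, delta=29, new_sum=34+(29)=63
Option B: A[0] 31->3, delta=-28, new_sum=34+(-28)=6 <-- matches target
Option C: A[5] -19->-6, delta=13, new_sum=34+(13)=47
Option D: A[2] 12->49, delta=37, new_sum=34+(37)=71

Answer: B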